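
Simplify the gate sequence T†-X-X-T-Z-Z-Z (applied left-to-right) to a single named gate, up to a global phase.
Z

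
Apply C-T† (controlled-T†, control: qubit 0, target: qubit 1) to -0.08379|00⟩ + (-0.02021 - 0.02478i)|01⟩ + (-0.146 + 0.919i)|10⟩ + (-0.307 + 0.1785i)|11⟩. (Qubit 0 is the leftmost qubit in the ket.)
-0.08379|00⟩ + (-0.02021 - 0.02478i)|01⟩ + (-0.146 + 0.919i)|10⟩ + (-0.09086 + 0.3433i)|11⟩

C-T† leaves the control-|0⟩ kets |00⟩, |01⟩ unchanged and applies T† to qubit 1 on the control-|1⟩ pair (|10⟩, |11⟩).
T† = [[1, 0], [0, (1/√2 - (1/√2)i)]].
With a = amp(|10⟩) = (-0.146 + 0.919i) and b = amp(|11⟩) = (-0.307 + 0.1785i):
new amp(|10⟩) = (1)·a = (-0.146 + 0.919i)
new amp(|11⟩) = (1/√2 - (1/√2)i)·b = (-0.09086 + 0.3433i)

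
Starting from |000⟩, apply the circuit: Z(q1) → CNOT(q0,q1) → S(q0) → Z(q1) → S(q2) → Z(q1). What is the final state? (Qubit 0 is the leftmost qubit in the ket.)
|000⟩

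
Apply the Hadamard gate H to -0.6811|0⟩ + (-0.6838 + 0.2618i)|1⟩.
(-0.9651 + 0.1851i)|0⟩ + (0.001909 - 0.1851i)|1⟩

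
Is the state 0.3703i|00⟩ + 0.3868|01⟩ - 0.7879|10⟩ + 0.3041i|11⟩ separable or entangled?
Entangled

Writing the state as a|00⟩ + b|01⟩ + c|10⟩ + d|11⟩, it is a product state iff ad − bc = 0.
Here (a, b, c, d) = (0.3703i, 0.3868, -0.7879, 0.3041i): ad − bc = (0.3703i)(0.3041i) − (0.3868)(-0.7879) = 0.1922 ≠ 0, so the state is entangled.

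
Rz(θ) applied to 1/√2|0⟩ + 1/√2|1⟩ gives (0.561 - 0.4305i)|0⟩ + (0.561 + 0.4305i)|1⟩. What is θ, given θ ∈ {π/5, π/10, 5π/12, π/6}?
5π/12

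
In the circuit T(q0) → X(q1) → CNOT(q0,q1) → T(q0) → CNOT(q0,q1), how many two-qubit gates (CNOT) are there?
2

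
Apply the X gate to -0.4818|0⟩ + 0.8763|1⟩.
0.8763|0⟩ - 0.4818|1⟩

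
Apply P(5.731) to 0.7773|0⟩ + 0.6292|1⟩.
0.7773|0⟩ + (0.5357 - 0.33i)|1⟩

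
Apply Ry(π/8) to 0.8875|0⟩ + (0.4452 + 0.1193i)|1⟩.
(0.7836 - 0.02327i)|0⟩ + (0.6098 + 0.117i)|1⟩

Ry(π/8) = [[cos(θ/2), −sin(θ/2)], [sin(θ/2), cos(θ/2)]]; θ = π/8, cos(θ/2) ≈ 0.980785, sin(θ/2) ≈ 0.19509.
With a = amp(|0⟩) = 0.8875 and b = amp(|1⟩) = (0.4452 + 0.1193i):
new amp(|0⟩) = (0.980785)·a + (-0.19509)·b = (0.7836 - 0.02327i)
new amp(|1⟩) = (0.19509)·a + (0.980785)·b = (0.6098 + 0.117i)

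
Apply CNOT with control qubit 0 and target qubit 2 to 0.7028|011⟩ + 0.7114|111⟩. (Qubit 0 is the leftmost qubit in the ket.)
0.7028|011⟩ + 0.7114|110⟩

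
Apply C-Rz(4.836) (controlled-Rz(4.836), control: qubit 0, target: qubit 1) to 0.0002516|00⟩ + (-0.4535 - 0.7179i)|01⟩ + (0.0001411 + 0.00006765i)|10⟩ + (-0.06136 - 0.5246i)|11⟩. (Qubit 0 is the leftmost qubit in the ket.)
0.0002516|00⟩ + (-0.4535 - 0.7179i)|01⟩ + (-0.00006096 - 0.0001441i)|10⟩ + (0.3933 + 0.3525i)|11⟩

C-Rz(4.836) leaves the control-|0⟩ kets |00⟩, |01⟩ unchanged and applies Rz(4.836) to qubit 1 on the control-|1⟩ pair (|10⟩, |11⟩).
Rz(4.836) = [[e^(−iθ/2), 0], [0, e^(iθ/2)]] with e^(±iθ/2) = cos(θ/2) ± i·sin(θ/2); θ = 4.836, cos(θ/2) ≈ -0.749432, sin(θ/2) ≈ 0.662081.
With a = amp(|10⟩) = (0.0001411 + 0.00006765i) and b = amp(|11⟩) = (-0.06136 - 0.5246i):
new amp(|10⟩) = (-0.749432 - 0.662081i)·a = (-0.00006096 - 0.0001441i)
new amp(|11⟩) = (-0.749432 + 0.662081i)·b = (0.3933 + 0.3525i)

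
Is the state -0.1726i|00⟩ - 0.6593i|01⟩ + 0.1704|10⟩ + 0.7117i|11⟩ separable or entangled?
Entangled

Writing the state as a|00⟩ + b|01⟩ + c|10⟩ + d|11⟩, it is a product state iff ad − bc = 0.
Here (a, b, c, d) = (-0.1726i, -0.6593i, 0.1704, 0.7117i): ad − bc = (-0.1726i)(0.7117i) − (-0.6593i)(0.1704) = (0.1228 + 0.1123i) ≠ 0, so the state is entangled.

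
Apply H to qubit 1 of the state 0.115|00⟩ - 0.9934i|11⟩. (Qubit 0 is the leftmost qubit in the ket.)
0.08132|00⟩ + 0.08132|01⟩ - 0.7024i|10⟩ + 0.7024i|11⟩

H on qubit 1 mixes each pair of kets that differ only in qubit 1: amplitudes (a, b) of (|…0…⟩, |…1…⟩) become ((a + b)/√2, (a − b)/√2). Kets absent from the input have amplitude 0.
(|00⟩, |01⟩): (a, b) = (0.115, 0) → (0.08132, 0.08132)
(|10⟩, |11⟩): (a, b) = (0, -0.9934i) → (-0.7024i, 0.7024i)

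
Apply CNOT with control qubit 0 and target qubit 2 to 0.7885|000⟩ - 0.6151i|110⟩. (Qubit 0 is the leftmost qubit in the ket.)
0.7885|000⟩ - 0.6151i|111⟩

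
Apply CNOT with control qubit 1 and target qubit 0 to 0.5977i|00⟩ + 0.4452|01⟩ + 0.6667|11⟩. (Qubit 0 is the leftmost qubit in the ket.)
0.5977i|00⟩ + 0.6667|01⟩ + 0.4452|11⟩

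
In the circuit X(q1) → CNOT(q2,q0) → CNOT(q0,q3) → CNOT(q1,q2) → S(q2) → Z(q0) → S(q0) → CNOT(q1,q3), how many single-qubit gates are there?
4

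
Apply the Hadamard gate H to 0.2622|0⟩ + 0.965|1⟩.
0.8678|0⟩ - 0.497|1⟩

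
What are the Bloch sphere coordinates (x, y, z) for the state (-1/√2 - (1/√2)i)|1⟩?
(0, 0, -1)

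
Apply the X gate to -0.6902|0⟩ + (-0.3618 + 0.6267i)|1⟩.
(-0.3618 + 0.6267i)|0⟩ - 0.6902|1⟩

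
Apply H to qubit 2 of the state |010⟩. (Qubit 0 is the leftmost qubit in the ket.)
1/√2|010⟩ + 1/√2|011⟩

H on qubit 2 mixes each pair of kets that differ only in qubit 2: amplitudes (a, b) of (|…0…⟩, |…1…⟩) become ((a + b)/√2, (a − b)/√2). Kets absent from the input have amplitude 0.
(|010⟩, |011⟩): (a, b) = (1, 0) → (1/√2, 1/√2)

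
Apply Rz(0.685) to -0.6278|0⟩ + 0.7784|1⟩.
(-0.5913 + 0.2108i)|0⟩ + (0.7332 + 0.2614i)|1⟩

Rz(0.685) = [[e^(−iθ/2), 0], [0, e^(iθ/2)]] with e^(±iθ/2) = cos(θ/2) ± i·sin(θ/2); θ = 0.685, cos(θ/2) ≈ 0.941918, sin(θ/2) ≈ 0.335843.
With a = amp(|0⟩) = -0.6278 and b = amp(|1⟩) = 0.7784:
new amp(|0⟩) = (0.941918 - 0.335843i)·a = (-0.5913 + 0.2108i)
new amp(|1⟩) = (0.941918 + 0.335843i)·b = (0.7332 + 0.2614i)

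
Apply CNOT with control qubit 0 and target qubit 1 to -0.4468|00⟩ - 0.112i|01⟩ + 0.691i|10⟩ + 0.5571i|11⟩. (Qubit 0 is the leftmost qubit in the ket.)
-0.4468|00⟩ - 0.112i|01⟩ + 0.5571i|10⟩ + 0.691i|11⟩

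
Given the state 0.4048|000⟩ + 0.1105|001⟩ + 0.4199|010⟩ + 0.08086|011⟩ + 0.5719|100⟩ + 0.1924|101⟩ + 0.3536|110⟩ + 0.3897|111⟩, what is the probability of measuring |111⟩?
0.1519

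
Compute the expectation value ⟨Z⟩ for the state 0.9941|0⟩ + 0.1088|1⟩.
0.9764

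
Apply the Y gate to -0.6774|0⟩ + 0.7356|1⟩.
-0.7356i|0⟩ - 0.6774i|1⟩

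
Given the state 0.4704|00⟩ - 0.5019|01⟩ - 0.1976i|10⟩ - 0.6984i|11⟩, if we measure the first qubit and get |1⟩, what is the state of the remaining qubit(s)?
-0.2722i|0⟩ - 0.9622i|1⟩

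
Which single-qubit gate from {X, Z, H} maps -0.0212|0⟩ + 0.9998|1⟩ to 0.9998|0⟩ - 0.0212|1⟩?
X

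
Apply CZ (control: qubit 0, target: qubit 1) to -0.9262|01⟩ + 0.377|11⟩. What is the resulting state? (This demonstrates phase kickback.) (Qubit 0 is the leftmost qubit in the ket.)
-0.9262|01⟩ - 0.377|11⟩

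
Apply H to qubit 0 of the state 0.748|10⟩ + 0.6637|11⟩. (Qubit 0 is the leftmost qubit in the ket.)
0.5289|00⟩ + 0.4693|01⟩ - 0.5289|10⟩ - 0.4693|11⟩

H on qubit 0 mixes each pair of kets that differ only in qubit 0: amplitudes (a, b) of (|…0…⟩, |…1…⟩) become ((a + b)/√2, (a − b)/√2). Kets absent from the input have amplitude 0.
(|00⟩, |10⟩): (a, b) = (0, 0.748) → (0.5289, -0.5289)
(|01⟩, |11⟩): (a, b) = (0, 0.6637) → (0.4693, -0.4693)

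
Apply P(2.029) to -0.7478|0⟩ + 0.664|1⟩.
-0.7478|0⟩ + (-0.2937 + 0.5955i)|1⟩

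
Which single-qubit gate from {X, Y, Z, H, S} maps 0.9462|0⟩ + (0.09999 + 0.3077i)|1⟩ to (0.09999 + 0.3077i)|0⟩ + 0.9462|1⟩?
X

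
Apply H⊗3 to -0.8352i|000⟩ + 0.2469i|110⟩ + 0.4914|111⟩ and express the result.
(0.1737 - 0.208i)|000⟩ + (-0.1737 - 0.208i)|001⟩ + (-0.1737 - 0.3826i)|010⟩ + (0.1737 - 0.3826i)|011⟩ + (-0.1737 - 0.3826i)|100⟩ + (0.1737 - 0.3826i)|101⟩ + (0.1737 - 0.208i)|110⟩ + (-0.1737 - 0.208i)|111⟩

H⊗3 gives amp(|y⟩) = (1/2√2) Σ_x (−1)^(x·y) amp(|x⟩), where x·y is the number of positions in which both x and y have a 1.
|000⟩: (-0.8352i + 0.2469i + 0.4914)/(2√2) = (0.1737 - 0.208i)
|001⟩: (-0.8352i + 0.2469i - 0.4914)/(2√2) = (-0.1737 - 0.208i)
|010⟩: (-0.8352i - 0.2469i - 0.4914)/(2√2) = (-0.1737 - 0.3826i)
|011⟩: (-0.8352i - 0.2469i + 0.4914)/(2√2) = (0.1737 - 0.3826i)
|100⟩: (-0.8352i - 0.2469i - 0.4914)/(2√2) = (-0.1737 - 0.3826i)
|101⟩: (-0.8352i - 0.2469i + 0.4914)/(2√2) = (0.1737 - 0.3826i)
|110⟩: (-0.8352i + 0.2469i + 0.4914)/(2√2) = (0.1737 - 0.208i)
|111⟩: (-0.8352i + 0.2469i - 0.4914)/(2√2) = (-0.1737 - 0.208i)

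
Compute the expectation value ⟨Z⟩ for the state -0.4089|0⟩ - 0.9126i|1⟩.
-0.6656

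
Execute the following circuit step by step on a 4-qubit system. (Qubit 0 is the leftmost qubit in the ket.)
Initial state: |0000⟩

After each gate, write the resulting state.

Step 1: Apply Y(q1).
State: i|0100⟩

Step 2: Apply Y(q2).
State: -|0110⟩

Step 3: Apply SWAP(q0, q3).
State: -|0110⟩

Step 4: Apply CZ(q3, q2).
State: -|0110⟩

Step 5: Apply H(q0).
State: -1/√2|0110⟩ - 1/√2|1110⟩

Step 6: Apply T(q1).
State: (-1/2 - (1/2)i)|0110⟩ + (-1/2 - (1/2)i)|1110⟩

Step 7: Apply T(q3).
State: (-1/2 - (1/2)i)|0110⟩ + (-1/2 - (1/2)i)|1110⟩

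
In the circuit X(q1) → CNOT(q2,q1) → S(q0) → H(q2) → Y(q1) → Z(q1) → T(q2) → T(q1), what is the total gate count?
8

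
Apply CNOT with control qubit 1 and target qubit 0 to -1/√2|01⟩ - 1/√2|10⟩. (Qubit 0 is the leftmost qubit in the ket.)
-1/√2|10⟩ - 1/√2|11⟩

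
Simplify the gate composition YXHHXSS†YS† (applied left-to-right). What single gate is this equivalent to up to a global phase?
S†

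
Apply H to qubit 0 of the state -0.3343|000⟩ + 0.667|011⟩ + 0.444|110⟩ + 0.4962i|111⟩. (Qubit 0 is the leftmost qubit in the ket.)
-0.2364|000⟩ + 0.314|010⟩ + (0.4716 + 0.3509i)|011⟩ - 0.2364|100⟩ - 0.314|110⟩ + (0.4716 - 0.3509i)|111⟩

H on qubit 0 mixes each pair of kets that differ only in qubit 0: amplitudes (a, b) of (|…0…⟩, |…1…⟩) become ((a + b)/√2, (a − b)/√2). Kets absent from the input have amplitude 0.
(|000⟩, |100⟩): (a, b) = (-0.3343, 0) → (-0.2364, -0.2364)
(|010⟩, |110⟩): (a, b) = (0, 0.444) → (0.314, -0.314)
(|011⟩, |111⟩): (a, b) = (0.667, 0.4962i) → ((0.4716 + 0.3509i), (0.4716 - 0.3509i))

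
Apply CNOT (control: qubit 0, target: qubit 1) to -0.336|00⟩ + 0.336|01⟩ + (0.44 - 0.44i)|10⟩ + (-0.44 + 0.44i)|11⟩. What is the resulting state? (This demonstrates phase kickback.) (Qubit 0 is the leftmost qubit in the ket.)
-0.336|00⟩ + 0.336|01⟩ + (-0.44 + 0.44i)|10⟩ + (0.44 - 0.44i)|11⟩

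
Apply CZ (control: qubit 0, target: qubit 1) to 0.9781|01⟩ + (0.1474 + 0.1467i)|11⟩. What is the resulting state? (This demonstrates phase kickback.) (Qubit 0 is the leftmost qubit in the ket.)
0.9781|01⟩ + (-0.1474 - 0.1467i)|11⟩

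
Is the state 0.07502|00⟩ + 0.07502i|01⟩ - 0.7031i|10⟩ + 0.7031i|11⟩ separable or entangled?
Entangled

Writing the state as a|00⟩ + b|01⟩ + c|10⟩ + d|11⟩, it is a product state iff ad − bc = 0.
Here (a, b, c, d) = (0.07502, 0.07502i, -0.7031i, 0.7031i): ad − bc = (0.07502)(0.7031i) − (0.07502i)(-0.7031i) = (-0.05275 + 0.05275i) ≠ 0, so the state is entangled.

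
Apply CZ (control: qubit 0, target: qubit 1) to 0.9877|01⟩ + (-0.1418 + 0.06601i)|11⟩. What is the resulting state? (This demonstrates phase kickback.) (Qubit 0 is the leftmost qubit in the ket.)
0.9877|01⟩ + (0.1418 - 0.06601i)|11⟩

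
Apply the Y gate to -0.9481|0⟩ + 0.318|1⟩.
-0.318i|0⟩ - 0.9481i|1⟩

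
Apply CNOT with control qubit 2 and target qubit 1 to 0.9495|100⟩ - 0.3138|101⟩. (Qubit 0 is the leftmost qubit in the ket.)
0.9495|100⟩ - 0.3138|111⟩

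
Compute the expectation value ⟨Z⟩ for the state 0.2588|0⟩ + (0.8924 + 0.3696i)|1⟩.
-0.866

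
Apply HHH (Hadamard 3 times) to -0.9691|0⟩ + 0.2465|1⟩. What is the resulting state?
-0.511|0⟩ - 0.8596|1⟩

H² = I, so H^3 = H: a single Hadamard. With (a, b) = (-0.9691, 0.2465), H gives ((a + b)/√2, (a − b)/√2) = (-0.511, -0.8596).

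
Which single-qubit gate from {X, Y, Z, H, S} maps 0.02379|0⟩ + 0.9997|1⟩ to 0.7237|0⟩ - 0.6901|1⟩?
H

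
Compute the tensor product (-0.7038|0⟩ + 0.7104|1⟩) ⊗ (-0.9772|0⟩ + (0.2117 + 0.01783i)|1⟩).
0.6878|00⟩ + (-0.149 - 0.01255i)|01⟩ - 0.6942|10⟩ + (0.1504 + 0.01267i)|11⟩

amp(|b₁b₂…⟩) = product of the factor amplitudes for bits b₁, b₂, …; only kets whose every factor amplitude is nonzero survive.
|00⟩: (-0.7038)(-0.9772) = 0.6878
|01⟩: (-0.7038)(0.2117 + 0.01783i) = (-0.149 - 0.01255i)
|10⟩: (0.7104)(-0.9772) = -0.6942
|11⟩: (0.7104)(0.2117 + 0.01783i) = (0.1504 + 0.01267i)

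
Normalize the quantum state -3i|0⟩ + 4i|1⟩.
-0.6i|0⟩ + 0.8i|1⟩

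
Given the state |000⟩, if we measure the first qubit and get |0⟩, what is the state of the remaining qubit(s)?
|00⟩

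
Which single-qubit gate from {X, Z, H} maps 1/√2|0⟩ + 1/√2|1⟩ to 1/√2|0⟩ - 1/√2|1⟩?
Z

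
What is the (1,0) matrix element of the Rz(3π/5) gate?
0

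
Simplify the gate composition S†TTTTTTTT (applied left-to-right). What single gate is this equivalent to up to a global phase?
S†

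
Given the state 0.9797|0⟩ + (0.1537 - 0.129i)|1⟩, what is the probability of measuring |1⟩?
0.04026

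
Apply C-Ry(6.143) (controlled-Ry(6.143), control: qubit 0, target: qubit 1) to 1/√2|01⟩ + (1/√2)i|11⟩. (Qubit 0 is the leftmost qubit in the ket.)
1/√2|01⟩ - 0.04952i|10⟩ - 0.7054i|11⟩

C-Ry(6.143) leaves the control-|0⟩ kets |00⟩, |01⟩ unchanged and applies Ry(6.143) to qubit 1 on the control-|1⟩ pair (|10⟩, |11⟩).
Ry(6.143) = [[cos(θ/2), −sin(θ/2)], [sin(θ/2), cos(θ/2)]]; θ = 6.143, cos(θ/2) ≈ -0.997545, sin(θ/2) ≈ 0.0700353.
With a = amp(|10⟩) = 0 and b = amp(|11⟩) = (1/√2)i:
new amp(|10⟩) = (-0.997545)·a + (-0.0700353)·b = -0.04952i
new amp(|11⟩) = (0.0700353)·a + (-0.997545)·b = -0.7054i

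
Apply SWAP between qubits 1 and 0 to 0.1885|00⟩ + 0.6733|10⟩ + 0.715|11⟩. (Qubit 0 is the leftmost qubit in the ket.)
0.1885|00⟩ + 0.6733|01⟩ + 0.715|11⟩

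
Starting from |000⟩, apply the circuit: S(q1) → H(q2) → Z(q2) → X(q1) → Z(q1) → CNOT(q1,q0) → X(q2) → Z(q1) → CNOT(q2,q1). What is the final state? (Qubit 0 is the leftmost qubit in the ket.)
1/√2|101⟩ - 1/√2|110⟩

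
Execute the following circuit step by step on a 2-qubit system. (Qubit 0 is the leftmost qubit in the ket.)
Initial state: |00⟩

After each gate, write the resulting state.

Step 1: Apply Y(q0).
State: i|10⟩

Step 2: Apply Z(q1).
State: i|10⟩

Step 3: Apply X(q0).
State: i|00⟩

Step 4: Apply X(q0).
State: i|10⟩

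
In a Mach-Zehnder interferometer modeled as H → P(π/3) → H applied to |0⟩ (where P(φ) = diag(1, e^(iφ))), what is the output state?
(0.75 + 0.433i)|0⟩ + (0.25 - 0.433i)|1⟩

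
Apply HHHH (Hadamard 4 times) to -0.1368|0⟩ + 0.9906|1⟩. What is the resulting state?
-0.1368|0⟩ + 0.9906|1⟩

H² = I, so an even number of Hadamards cancels: H^4 = I and the state is unchanged.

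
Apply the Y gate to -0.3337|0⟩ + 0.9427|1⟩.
-0.9427i|0⟩ - 0.3337i|1⟩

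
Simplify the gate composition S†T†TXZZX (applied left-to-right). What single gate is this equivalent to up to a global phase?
S†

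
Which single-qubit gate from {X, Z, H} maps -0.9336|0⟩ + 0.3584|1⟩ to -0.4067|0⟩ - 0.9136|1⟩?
H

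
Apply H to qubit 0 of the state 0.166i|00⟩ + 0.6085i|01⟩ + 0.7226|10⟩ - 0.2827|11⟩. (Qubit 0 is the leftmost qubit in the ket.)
(0.511 + 0.1174i)|00⟩ + (-0.1999 + 0.4303i)|01⟩ + (-0.511 + 0.1174i)|10⟩ + (0.1999 + 0.4303i)|11⟩

H on qubit 0 mixes each pair of kets that differ only in qubit 0: amplitudes (a, b) of (|…0…⟩, |…1…⟩) become ((a + b)/√2, (a − b)/√2). Kets absent from the input have amplitude 0.
(|00⟩, |10⟩): (a, b) = (0.166i, 0.7226) → ((0.511 + 0.1174i), (-0.511 + 0.1174i))
(|01⟩, |11⟩): (a, b) = (0.6085i, -0.2827) → ((-0.1999 + 0.4303i), (0.1999 + 0.4303i))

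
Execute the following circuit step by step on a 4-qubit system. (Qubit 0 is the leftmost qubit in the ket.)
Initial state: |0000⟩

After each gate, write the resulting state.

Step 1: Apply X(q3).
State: |0001⟩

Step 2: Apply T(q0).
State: |0001⟩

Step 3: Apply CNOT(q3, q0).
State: |1001⟩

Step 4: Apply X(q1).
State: |1101⟩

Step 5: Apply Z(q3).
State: -|1101⟩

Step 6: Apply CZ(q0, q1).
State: |1101⟩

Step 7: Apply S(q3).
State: i|1101⟩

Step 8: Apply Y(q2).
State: -|1111⟩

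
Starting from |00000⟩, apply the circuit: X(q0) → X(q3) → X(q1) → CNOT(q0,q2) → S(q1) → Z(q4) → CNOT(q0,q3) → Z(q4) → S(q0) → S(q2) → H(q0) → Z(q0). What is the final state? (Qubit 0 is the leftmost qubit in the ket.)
-(1/√2)i|01100⟩ - (1/√2)i|11100⟩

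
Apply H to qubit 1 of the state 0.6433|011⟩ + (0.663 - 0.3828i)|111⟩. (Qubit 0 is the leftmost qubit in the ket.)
0.4549|001⟩ - 0.4549|011⟩ + (0.4688 - 0.2707i)|101⟩ + (-0.4688 + 0.2707i)|111⟩

H on qubit 1 mixes each pair of kets that differ only in qubit 1: amplitudes (a, b) of (|…0…⟩, |…1…⟩) become ((a + b)/√2, (a − b)/√2). Kets absent from the input have amplitude 0.
(|001⟩, |011⟩): (a, b) = (0, 0.6433) → (0.4549, -0.4549)
(|101⟩, |111⟩): (a, b) = (0, (0.663 - 0.3828i)) → ((0.4688 - 0.2707i), (-0.4688 + 0.2707i))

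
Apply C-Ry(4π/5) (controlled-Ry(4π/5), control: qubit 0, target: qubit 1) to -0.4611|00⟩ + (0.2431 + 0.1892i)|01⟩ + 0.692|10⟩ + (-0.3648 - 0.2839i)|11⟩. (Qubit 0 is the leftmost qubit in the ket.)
-0.4611|00⟩ + (0.2431 + 0.1892i)|01⟩ + (0.5608 + 0.27i)|10⟩ + (0.5454 - 0.08773i)|11⟩

C-Ry(4π/5) leaves the control-|0⟩ kets |00⟩, |01⟩ unchanged and applies Ry(4π/5) to qubit 1 on the control-|1⟩ pair (|10⟩, |11⟩).
Ry(4π/5) = [[cos(θ/2), −sin(θ/2)], [sin(θ/2), cos(θ/2)]]; θ = 4π/5, cos(θ/2) ≈ 0.309017, sin(θ/2) ≈ 0.951057.
With a = amp(|10⟩) = 0.692 and b = amp(|11⟩) = (-0.3648 - 0.2839i):
new amp(|10⟩) = (0.309017)·a + (-0.951057)·b = (0.5608 + 0.27i)
new amp(|11⟩) = (0.951057)·a + (0.309017)·b = (0.5454 - 0.08773i)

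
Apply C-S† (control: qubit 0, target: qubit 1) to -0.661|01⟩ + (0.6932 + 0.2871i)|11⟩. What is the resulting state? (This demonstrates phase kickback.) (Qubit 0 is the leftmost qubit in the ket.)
-0.661|01⟩ + (0.2871 - 0.6932i)|11⟩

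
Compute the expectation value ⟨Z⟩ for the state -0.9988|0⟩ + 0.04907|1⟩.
0.9952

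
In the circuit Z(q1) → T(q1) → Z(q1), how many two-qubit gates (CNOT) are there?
0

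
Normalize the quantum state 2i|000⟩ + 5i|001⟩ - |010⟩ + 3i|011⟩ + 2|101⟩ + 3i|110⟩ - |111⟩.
0.2747i|000⟩ + 0.6868i|001⟩ - 0.1374|010⟩ + 0.4121i|011⟩ + 0.2747|101⟩ + 0.4121i|110⟩ - 0.1374|111⟩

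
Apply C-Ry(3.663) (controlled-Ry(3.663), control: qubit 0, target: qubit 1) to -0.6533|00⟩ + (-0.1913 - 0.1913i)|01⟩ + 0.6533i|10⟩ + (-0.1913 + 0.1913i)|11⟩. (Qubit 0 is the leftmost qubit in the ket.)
-0.6533|00⟩ + (-0.1913 - 0.1913i)|01⟩ + (0.1848 - 0.3532i)|10⟩ + (0.04931 + 0.5819i)|11⟩

C-Ry(3.663) leaves the control-|0⟩ kets |00⟩, |01⟩ unchanged and applies Ry(3.663) to qubit 1 on the control-|1⟩ pair (|10⟩, |11⟩).
Ry(3.663) = [[cos(θ/2), −sin(θ/2)], [sin(θ/2), cos(θ/2)]]; θ = 3.663, cos(θ/2) ≈ -0.257761, sin(θ/2) ≈ 0.966209.
With a = amp(|10⟩) = 0.6533i and b = amp(|11⟩) = (-0.1913 + 0.1913i):
new amp(|10⟩) = (-0.257761)·a + (-0.966209)·b = (0.1848 - 0.3532i)
new amp(|11⟩) = (0.966209)·a + (-0.257761)·b = (0.04931 + 0.5819i)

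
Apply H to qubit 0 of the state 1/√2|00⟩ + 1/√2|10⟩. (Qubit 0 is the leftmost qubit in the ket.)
|00⟩

H on qubit 0 mixes each pair of kets that differ only in qubit 0: amplitudes (a, b) of (|…0…⟩, |…1…⟩) become ((a + b)/√2, (a − b)/√2). Kets absent from the input have amplitude 0.
(|00⟩, |10⟩): (a, b) = (1/√2, 1/√2) → (1, 0)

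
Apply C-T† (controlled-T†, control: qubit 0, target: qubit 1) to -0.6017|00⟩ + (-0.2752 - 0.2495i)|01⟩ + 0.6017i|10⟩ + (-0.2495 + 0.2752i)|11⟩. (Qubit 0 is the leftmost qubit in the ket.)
-0.6017|00⟩ + (-0.2752 - 0.2495i)|01⟩ + 0.6017i|10⟩ + (0.01817 + 0.371i)|11⟩

C-T† leaves the control-|0⟩ kets |00⟩, |01⟩ unchanged and applies T† to qubit 1 on the control-|1⟩ pair (|10⟩, |11⟩).
T† = [[1, 0], [0, (1/√2 - (1/√2)i)]].
With a = amp(|10⟩) = 0.6017i and b = amp(|11⟩) = (-0.2495 + 0.2752i):
new amp(|10⟩) = (1)·a = 0.6017i
new amp(|11⟩) = (1/√2 - (1/√2)i)·b = (0.01817 + 0.371i)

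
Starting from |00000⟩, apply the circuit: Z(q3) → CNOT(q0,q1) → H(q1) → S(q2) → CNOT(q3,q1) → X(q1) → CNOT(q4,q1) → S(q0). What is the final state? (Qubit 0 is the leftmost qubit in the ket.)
1/√2|00000⟩ + 1/√2|01000⟩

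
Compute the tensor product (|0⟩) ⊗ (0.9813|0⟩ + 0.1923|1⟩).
0.9813|00⟩ + 0.1923|01⟩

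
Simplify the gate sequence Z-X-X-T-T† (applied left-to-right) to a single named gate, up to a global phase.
Z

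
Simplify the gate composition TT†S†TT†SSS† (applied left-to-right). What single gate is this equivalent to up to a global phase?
I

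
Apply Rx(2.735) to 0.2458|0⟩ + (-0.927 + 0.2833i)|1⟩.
(0.3271 + 0.9079i)|0⟩ + (-0.1872 - 0.1835i)|1⟩

Rx(2.735) = [[cos(θ/2), −i·sin(θ/2)], [−i·sin(θ/2), cos(θ/2)]]; θ = 2.735, cos(θ/2) ≈ 0.201899, sin(θ/2) ≈ 0.979406.
With a = amp(|0⟩) = 0.2458 and b = amp(|1⟩) = (-0.927 + 0.2833i):
new amp(|0⟩) = (0.201899)·a + (-0.979406i)·b = (0.3271 + 0.9079i)
new amp(|1⟩) = (-0.979406i)·a + (0.201899)·b = (-0.1872 - 0.1835i)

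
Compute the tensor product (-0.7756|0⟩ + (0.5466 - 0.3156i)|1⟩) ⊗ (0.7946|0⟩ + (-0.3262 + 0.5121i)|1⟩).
-0.6163|00⟩ + (0.253 - 0.3972i)|01⟩ + (0.4343 - 0.2508i)|10⟩ + (-0.01668 + 0.3829i)|11⟩

amp(|b₁b₂…⟩) = product of the factor amplitudes for bits b₁, b₂, …; only kets whose every factor amplitude is nonzero survive.
|00⟩: (-0.7756)(0.7946) = -0.6163
|01⟩: (-0.7756)(-0.3262 + 0.5121i) = (0.253 - 0.3972i)
|10⟩: (0.5466 - 0.3156i)(0.7946) = (0.4343 - 0.2508i)
|11⟩: (0.5466 - 0.3156i)(-0.3262 + 0.5121i) = (-0.01668 + 0.3829i)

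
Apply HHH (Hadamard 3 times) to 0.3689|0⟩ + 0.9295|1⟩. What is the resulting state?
0.9181|0⟩ - 0.3964|1⟩

H² = I, so H^3 = H: a single Hadamard. With (a, b) = (0.3689, 0.9295), H gives ((a + b)/√2, (a − b)/√2) = (0.9181, -0.3964).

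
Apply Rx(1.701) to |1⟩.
-0.7516i|0⟩ + 0.6596|1⟩

Rx(1.701) = [[cos(θ/2), −i·sin(θ/2)], [−i·sin(θ/2), cos(θ/2)]]; θ = 1.701, cos(θ/2) ≈ 0.659607, sin(θ/2) ≈ 0.75161.
With a = amp(|0⟩) = 0 and b = amp(|1⟩) = 1:
new amp(|0⟩) = (0.659607)·a + (-0.75161i)·b = -0.7516i
new amp(|1⟩) = (-0.75161i)·a + (0.659607)·b = 0.6596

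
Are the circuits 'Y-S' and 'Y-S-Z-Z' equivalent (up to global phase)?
Yes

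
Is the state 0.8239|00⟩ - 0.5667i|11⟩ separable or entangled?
Entangled

Writing the state as a|00⟩ + b|01⟩ + c|10⟩ + d|11⟩, it is a product state iff ad − bc = 0.
Here (a, b, c, d) = (0.8239, 0, 0, -0.5667i): ad − bc = (0.8239)(-0.5667i) − (0)(0) = -0.4669i ≠ 0, so the state is entangled.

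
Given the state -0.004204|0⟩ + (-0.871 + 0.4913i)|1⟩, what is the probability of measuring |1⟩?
1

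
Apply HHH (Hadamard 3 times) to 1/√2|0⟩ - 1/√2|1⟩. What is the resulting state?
|1⟩

H² = I, so H^3 = H: a single Hadamard. With (a, b) = (1/√2, -1/√2), H gives ((a + b)/√2, (a − b)/√2) = (0, 1).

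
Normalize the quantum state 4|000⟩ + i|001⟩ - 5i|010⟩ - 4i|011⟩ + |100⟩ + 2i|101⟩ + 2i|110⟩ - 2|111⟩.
0.4747|000⟩ + 0.1187i|001⟩ - 0.5934i|010⟩ - 0.4747i|011⟩ + 0.1187|100⟩ + 0.2374i|101⟩ + 0.2374i|110⟩ - 0.2374|111⟩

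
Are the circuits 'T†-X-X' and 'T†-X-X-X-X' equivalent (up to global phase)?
Yes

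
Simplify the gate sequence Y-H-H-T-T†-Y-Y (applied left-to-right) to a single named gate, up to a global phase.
Y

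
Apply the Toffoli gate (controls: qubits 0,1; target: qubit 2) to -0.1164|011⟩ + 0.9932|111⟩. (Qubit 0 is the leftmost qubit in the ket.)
-0.1164|011⟩ + 0.9932|110⟩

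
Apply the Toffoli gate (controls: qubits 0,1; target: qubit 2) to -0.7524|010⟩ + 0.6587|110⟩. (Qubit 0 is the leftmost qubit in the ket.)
-0.7524|010⟩ + 0.6587|111⟩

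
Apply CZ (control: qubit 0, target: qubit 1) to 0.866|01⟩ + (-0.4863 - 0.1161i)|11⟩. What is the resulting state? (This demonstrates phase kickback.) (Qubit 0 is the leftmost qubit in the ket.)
0.866|01⟩ + (0.4863 + 0.1161i)|11⟩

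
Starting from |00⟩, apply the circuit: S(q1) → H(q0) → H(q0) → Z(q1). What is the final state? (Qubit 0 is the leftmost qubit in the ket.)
|00⟩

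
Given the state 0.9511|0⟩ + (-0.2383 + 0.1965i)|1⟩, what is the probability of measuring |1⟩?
0.0954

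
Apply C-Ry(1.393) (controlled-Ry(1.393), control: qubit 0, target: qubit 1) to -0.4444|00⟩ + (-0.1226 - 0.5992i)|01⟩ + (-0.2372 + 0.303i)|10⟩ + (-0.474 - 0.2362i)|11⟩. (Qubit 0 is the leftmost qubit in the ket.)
-0.4444|00⟩ + (-0.1226 - 0.5992i)|01⟩ + (0.1221 + 0.384i)|10⟩ + (-0.5158 + 0.0132i)|11⟩

C-Ry(1.393) leaves the control-|0⟩ kets |00⟩, |01⟩ unchanged and applies Ry(1.393) to qubit 1 on the control-|1⟩ pair (|10⟩, |11⟩).
Ry(1.393) = [[cos(θ/2), −sin(θ/2)], [sin(θ/2), cos(θ/2)]]; θ = 1.393, cos(θ/2) ≈ 0.767092, sin(θ/2) ≈ 0.641537.
With a = amp(|10⟩) = (-0.2372 + 0.303i) and b = amp(|11⟩) = (-0.474 - 0.2362i):
new amp(|10⟩) = (0.767092)·a + (-0.641537)·b = (0.1221 + 0.384i)
new amp(|11⟩) = (0.641537)·a + (0.767092)·b = (-0.5158 + 0.0132i)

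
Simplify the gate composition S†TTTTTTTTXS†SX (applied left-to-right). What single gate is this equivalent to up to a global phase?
S†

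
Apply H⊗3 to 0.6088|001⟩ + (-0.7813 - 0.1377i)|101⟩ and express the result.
(-0.06099 - 0.04868i)|000⟩ + (0.06099 + 0.04868i)|001⟩ + (-0.06099 - 0.04868i)|010⟩ + (0.06099 + 0.04868i)|011⟩ + (0.4915 + 0.04868i)|100⟩ + (-0.4915 - 0.04868i)|101⟩ + (0.4915 + 0.04868i)|110⟩ + (-0.4915 - 0.04868i)|111⟩

H⊗3 gives amp(|y⟩) = (1/2√2) Σ_x (−1)^(x·y) amp(|x⟩), where x·y is the number of positions in which both x and y have a 1.
|000⟩: (0.6088 + (-0.7813 - 0.1377i))/(2√2) = (-0.06099 - 0.04868i)
|001⟩: (-0.6088 - (-0.7813 - 0.1377i))/(2√2) = (0.06099 + 0.04868i)
|010⟩: (0.6088 + (-0.7813 - 0.1377i))/(2√2) = (-0.06099 - 0.04868i)
|011⟩: (-0.6088 - (-0.7813 - 0.1377i))/(2√2) = (0.06099 + 0.04868i)
|100⟩: (0.6088 - (-0.7813 - 0.1377i))/(2√2) = (0.4915 + 0.04868i)
|101⟩: (-0.6088 + (-0.7813 - 0.1377i))/(2√2) = (-0.4915 - 0.04868i)
|110⟩: (0.6088 - (-0.7813 - 0.1377i))/(2√2) = (0.4915 + 0.04868i)
|111⟩: (-0.6088 + (-0.7813 - 0.1377i))/(2√2) = (-0.4915 - 0.04868i)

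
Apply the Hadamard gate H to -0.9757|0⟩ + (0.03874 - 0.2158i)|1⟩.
(-0.6625 - 0.1526i)|0⟩ + (-0.7173 + 0.1526i)|1⟩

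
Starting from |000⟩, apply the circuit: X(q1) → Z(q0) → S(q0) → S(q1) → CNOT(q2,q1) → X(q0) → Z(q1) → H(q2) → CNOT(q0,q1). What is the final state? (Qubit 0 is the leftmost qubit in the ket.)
-(1/√2)i|100⟩ - (1/√2)i|101⟩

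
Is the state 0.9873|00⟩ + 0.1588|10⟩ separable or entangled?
Separable

Writing the state as a|00⟩ + b|01⟩ + c|10⟩ + d|11⟩, it is a product state iff ad − bc = 0.
Here (a, b, c, d) = (0.9873, 0, 0.1588, 0): ad − bc = (0.9873)(0) − (0)(0.1588) = 0, so the state is separable.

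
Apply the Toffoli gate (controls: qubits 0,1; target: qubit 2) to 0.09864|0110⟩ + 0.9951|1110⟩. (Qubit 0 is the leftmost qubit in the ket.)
0.09864|0110⟩ + 0.9951|1100⟩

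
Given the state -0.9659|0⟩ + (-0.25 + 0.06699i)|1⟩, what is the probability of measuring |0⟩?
0.933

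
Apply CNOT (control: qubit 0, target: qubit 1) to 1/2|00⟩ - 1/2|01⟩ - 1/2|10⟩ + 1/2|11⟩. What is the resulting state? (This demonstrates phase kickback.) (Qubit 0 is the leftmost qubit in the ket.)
1/2|00⟩ - 1/2|01⟩ + 1/2|10⟩ - 1/2|11⟩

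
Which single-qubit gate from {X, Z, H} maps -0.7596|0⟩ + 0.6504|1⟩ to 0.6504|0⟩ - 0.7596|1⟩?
X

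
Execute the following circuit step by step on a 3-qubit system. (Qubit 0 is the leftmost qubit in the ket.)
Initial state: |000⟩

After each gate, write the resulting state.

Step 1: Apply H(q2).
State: 1/√2|000⟩ + 1/√2|001⟩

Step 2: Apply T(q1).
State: 1/√2|000⟩ + 1/√2|001⟩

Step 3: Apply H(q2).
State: |000⟩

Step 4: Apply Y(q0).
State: i|100⟩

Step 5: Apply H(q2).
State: (1/√2)i|100⟩ + (1/√2)i|101⟩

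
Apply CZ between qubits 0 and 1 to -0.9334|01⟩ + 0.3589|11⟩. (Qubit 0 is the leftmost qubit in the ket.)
-0.9334|01⟩ - 0.3589|11⟩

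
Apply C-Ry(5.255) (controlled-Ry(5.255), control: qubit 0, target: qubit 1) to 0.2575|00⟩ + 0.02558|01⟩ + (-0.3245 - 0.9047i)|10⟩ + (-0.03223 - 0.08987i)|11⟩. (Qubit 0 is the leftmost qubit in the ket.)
0.2575|00⟩ + 0.02558|01⟩ + (0.2984 + 0.832i)|10⟩ + (-0.1315 - 0.3666i)|11⟩

C-Ry(5.255) leaves the control-|0⟩ kets |00⟩, |01⟩ unchanged and applies Ry(5.255) to qubit 1 on the control-|1⟩ pair (|10⟩, |11⟩).
Ry(5.255) = [[cos(θ/2), −sin(θ/2)], [sin(θ/2), cos(θ/2)]]; θ = 5.255, cos(θ/2) ≈ -0.870739, sin(θ/2) ≈ 0.491745.
With a = amp(|10⟩) = (-0.3245 - 0.9047i) and b = amp(|11⟩) = (-0.03223 - 0.08987i):
new amp(|10⟩) = (-0.870739)·a + (-0.491745)·b = (0.2984 + 0.832i)
new amp(|11⟩) = (0.491745)·a + (-0.870739)·b = (-0.1315 - 0.3666i)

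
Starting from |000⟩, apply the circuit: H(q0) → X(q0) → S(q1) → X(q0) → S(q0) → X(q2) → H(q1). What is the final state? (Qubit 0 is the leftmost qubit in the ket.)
1/2|001⟩ + 1/2|011⟩ + (1/2)i|101⟩ + (1/2)i|111⟩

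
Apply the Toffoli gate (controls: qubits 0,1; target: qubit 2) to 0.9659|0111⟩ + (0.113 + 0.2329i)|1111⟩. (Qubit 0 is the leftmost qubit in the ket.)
0.9659|0111⟩ + (0.113 + 0.2329i)|1101⟩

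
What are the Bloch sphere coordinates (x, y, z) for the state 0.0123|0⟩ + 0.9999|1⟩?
(0.0246, 0, -0.9996)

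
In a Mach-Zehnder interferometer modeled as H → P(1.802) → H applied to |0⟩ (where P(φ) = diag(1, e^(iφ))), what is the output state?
(0.3854 + 0.4867i)|0⟩ + (0.6146 - 0.4867i)|1⟩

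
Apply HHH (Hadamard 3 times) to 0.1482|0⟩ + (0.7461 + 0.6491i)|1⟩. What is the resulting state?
(0.6324 + 0.459i)|0⟩ + (-0.4228 - 0.459i)|1⟩

H² = I, so H^3 = H: a single Hadamard. With (a, b) = (0.1482, (0.7461 + 0.6491i)), H gives ((a + b)/√2, (a − b)/√2) = ((0.6324 + 0.459i), (-0.4228 - 0.459i)).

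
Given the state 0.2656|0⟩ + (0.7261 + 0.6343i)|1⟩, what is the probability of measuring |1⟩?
0.9296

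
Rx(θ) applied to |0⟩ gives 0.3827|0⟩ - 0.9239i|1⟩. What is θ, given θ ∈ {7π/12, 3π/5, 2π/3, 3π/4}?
3π/4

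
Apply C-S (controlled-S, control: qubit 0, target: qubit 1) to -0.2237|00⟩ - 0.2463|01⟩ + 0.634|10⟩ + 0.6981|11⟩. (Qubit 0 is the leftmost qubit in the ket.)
-0.2237|00⟩ - 0.2463|01⟩ + 0.634|10⟩ + 0.6981i|11⟩

C-S leaves the control-|0⟩ kets |00⟩, |01⟩ unchanged and applies S to qubit 1 on the control-|1⟩ pair (|10⟩, |11⟩).
S = [[1, 0], [0, i]].
With a = amp(|10⟩) = 0.634 and b = amp(|11⟩) = 0.6981:
new amp(|10⟩) = (1)·a = 0.634
new amp(|11⟩) = (i)·b = 0.6981i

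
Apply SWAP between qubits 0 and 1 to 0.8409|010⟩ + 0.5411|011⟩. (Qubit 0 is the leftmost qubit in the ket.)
0.8409|100⟩ + 0.5411|101⟩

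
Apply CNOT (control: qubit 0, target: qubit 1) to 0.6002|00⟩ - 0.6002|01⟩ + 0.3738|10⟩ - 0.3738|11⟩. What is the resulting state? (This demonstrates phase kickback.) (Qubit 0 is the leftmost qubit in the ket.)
0.6002|00⟩ - 0.6002|01⟩ - 0.3738|10⟩ + 0.3738|11⟩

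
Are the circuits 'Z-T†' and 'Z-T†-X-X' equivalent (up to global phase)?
Yes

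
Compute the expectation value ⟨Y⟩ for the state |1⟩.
0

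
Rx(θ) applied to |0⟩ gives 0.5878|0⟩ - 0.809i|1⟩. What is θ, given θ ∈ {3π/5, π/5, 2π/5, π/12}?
3π/5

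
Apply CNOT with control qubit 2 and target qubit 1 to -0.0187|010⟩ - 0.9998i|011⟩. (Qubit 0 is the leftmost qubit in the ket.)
-0.9998i|001⟩ - 0.0187|010⟩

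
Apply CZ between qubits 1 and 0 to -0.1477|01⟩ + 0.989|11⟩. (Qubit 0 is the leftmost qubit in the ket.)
-0.1477|01⟩ - 0.989|11⟩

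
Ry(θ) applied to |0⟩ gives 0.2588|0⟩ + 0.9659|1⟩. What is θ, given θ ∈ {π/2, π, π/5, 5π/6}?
5π/6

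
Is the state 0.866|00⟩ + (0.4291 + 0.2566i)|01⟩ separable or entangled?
Separable

Writing the state as a|00⟩ + b|01⟩ + c|10⟩ + d|11⟩, it is a product state iff ad − bc = 0.
Here (a, b, c, d) = (0.866, (0.4291 + 0.2566i), 0, 0): ad − bc = (0.866)(0) − (0.4291 + 0.2566i)(0) = 0, so the state is separable.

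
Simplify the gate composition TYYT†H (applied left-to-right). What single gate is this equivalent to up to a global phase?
H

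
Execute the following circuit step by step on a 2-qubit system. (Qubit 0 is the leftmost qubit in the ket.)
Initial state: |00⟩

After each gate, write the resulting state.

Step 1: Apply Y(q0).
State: i|10⟩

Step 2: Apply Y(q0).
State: |00⟩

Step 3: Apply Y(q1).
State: i|01⟩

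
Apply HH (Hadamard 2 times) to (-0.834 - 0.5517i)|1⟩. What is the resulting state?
(-0.834 - 0.5517i)|1⟩

H² = I, so an even number of Hadamards cancels: H^2 = I and the state is unchanged.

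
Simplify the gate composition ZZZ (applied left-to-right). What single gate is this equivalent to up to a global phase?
Z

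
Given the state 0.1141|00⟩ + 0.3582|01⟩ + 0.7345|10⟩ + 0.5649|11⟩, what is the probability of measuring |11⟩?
0.3191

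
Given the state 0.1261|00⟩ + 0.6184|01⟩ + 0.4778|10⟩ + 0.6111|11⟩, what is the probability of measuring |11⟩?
0.3734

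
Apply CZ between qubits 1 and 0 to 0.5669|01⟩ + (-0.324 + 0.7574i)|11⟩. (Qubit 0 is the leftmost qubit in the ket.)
0.5669|01⟩ + (0.324 - 0.7574i)|11⟩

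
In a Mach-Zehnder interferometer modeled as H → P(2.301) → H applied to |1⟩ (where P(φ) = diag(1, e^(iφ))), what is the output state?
(0.8335 - 0.3725i)|0⟩ + (0.1665 + 0.3725i)|1⟩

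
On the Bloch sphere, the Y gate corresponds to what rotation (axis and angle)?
Rotation by π around the y-axis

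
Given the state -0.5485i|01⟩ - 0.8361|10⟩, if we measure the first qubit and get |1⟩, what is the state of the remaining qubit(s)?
-|0⟩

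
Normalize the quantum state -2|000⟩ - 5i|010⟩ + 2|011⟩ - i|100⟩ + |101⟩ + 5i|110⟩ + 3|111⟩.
-0.2408|000⟩ - 0.6019i|010⟩ + 0.2408|011⟩ - 0.1204i|100⟩ + 0.1204|101⟩ + 0.6019i|110⟩ + 0.3612|111⟩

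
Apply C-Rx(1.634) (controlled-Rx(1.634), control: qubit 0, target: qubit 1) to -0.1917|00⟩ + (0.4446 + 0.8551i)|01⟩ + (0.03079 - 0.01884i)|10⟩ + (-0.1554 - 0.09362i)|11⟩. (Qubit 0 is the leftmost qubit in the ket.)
-0.1917|00⟩ + (0.4446 + 0.8551i)|01⟩ + (-0.04718 + 0.1004i)|10⟩ + (-0.1201 - 0.08652i)|11⟩

C-Rx(1.634) leaves the control-|0⟩ kets |00⟩, |01⟩ unchanged and applies Rx(1.634) to qubit 1 on the control-|1⟩ pair (|10⟩, |11⟩).
Rx(1.634) = [[cos(θ/2), −i·sin(θ/2)], [−i·sin(θ/2), cos(θ/2)]]; θ = 1.634, cos(θ/2) ≈ 0.684412, sin(θ/2) ≈ 0.729096.
With a = amp(|10⟩) = (0.03079 - 0.01884i) and b = amp(|11⟩) = (-0.1554 - 0.09362i):
new amp(|10⟩) = (0.684412)·a + (-0.729096i)·b = (-0.04718 + 0.1004i)
new amp(|11⟩) = (-0.729096i)·a + (0.684412)·b = (-0.1201 - 0.08652i)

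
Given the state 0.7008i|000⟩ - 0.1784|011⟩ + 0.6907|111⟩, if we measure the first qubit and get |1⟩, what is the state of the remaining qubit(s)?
|11⟩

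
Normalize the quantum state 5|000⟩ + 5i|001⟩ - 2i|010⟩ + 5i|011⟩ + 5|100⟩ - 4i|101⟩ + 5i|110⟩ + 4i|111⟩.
0.3941|000⟩ + 0.3941i|001⟩ - 0.1576i|010⟩ + 0.3941i|011⟩ + 0.3941|100⟩ - 0.3152i|101⟩ + 0.3941i|110⟩ + 0.3152i|111⟩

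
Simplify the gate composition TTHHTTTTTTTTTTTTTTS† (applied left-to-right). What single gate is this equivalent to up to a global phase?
S†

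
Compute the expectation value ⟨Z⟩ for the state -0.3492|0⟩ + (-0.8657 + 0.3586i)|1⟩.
-0.7561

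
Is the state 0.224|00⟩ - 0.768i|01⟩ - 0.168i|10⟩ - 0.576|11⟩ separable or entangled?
Separable

Writing the state as a|00⟩ + b|01⟩ + c|10⟩ + d|11⟩, it is a product state iff ad − bc = 0.
Here (a, b, c, d) = (0.224, -0.768i, -0.168i, -0.576): ad − bc = (0.224)(-0.576) − (-0.768i)(-0.168i) = 0, so the state is separable.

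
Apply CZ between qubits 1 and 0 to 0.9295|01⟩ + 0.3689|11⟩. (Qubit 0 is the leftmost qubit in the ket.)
0.9295|01⟩ - 0.3689|11⟩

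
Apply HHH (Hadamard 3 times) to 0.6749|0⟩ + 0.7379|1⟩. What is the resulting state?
0.999|0⟩ - 0.04455|1⟩

H² = I, so H^3 = H: a single Hadamard. With (a, b) = (0.6749, 0.7379), H gives ((a + b)/√2, (a − b)/√2) = (0.999, -0.04455).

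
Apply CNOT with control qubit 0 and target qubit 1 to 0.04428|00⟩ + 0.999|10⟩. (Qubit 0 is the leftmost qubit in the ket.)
0.04428|00⟩ + 0.999|11⟩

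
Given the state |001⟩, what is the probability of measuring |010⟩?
0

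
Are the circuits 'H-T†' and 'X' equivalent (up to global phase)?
No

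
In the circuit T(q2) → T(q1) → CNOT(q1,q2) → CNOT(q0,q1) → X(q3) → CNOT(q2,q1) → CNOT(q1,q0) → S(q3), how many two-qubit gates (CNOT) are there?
4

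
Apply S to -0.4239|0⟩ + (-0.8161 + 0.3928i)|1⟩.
-0.4239|0⟩ + (-0.3928 - 0.8161i)|1⟩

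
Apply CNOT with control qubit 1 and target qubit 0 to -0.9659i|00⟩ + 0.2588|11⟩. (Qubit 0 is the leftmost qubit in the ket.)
-0.9659i|00⟩ + 0.2588|01⟩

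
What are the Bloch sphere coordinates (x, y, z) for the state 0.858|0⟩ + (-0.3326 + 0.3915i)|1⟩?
(-0.5707, 0.6718, 0.4723)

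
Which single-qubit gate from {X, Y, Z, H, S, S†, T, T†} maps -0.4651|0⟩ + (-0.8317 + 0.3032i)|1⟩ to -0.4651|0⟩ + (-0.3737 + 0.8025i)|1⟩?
T†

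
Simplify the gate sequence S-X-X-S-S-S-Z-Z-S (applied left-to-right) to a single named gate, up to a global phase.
S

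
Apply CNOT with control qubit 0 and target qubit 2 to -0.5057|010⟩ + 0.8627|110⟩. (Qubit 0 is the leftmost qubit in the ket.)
-0.5057|010⟩ + 0.8627|111⟩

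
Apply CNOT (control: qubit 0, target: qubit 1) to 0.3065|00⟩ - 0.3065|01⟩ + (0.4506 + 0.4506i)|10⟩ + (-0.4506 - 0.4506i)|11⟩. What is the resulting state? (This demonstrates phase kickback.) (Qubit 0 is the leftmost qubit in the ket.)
0.3065|00⟩ - 0.3065|01⟩ + (-0.4506 - 0.4506i)|10⟩ + (0.4506 + 0.4506i)|11⟩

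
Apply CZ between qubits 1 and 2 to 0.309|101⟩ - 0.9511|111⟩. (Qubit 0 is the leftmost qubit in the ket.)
0.309|101⟩ + 0.9511|111⟩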